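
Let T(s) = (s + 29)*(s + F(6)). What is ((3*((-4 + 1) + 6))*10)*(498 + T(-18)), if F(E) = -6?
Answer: 21060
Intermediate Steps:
T(s) = (-6 + s)*(29 + s) (T(s) = (s + 29)*(s - 6) = (29 + s)*(-6 + s) = (-6 + s)*(29 + s))
((3*((-4 + 1) + 6))*10)*(498 + T(-18)) = ((3*((-4 + 1) + 6))*10)*(498 + (-174 + (-18)² + 23*(-18))) = ((3*(-3 + 6))*10)*(498 + (-174 + 324 - 414)) = ((3*3)*10)*(498 - 264) = (9*10)*234 = 90*234 = 21060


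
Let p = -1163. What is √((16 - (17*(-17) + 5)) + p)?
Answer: I*√863 ≈ 29.377*I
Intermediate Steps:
√((16 - (17*(-17) + 5)) + p) = √((16 - (17*(-17) + 5)) - 1163) = √((16 - (-289 + 5)) - 1163) = √((16 - 1*(-284)) - 1163) = √((16 + 284) - 1163) = √(300 - 1163) = √(-863) = I*√863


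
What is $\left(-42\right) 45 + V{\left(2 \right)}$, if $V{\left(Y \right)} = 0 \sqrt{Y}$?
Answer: $-1890$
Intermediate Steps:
$V{\left(Y \right)} = 0$
$\left(-42\right) 45 + V{\left(2 \right)} = \left(-42\right) 45 + 0 = -1890 + 0 = -1890$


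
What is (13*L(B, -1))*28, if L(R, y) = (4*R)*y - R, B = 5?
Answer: -9100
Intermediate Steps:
L(R, y) = -R + 4*R*y (L(R, y) = 4*R*y - R = -R + 4*R*y)
(13*L(B, -1))*28 = (13*(5*(-1 + 4*(-1))))*28 = (13*(5*(-1 - 4)))*28 = (13*(5*(-5)))*28 = (13*(-25))*28 = -325*28 = -9100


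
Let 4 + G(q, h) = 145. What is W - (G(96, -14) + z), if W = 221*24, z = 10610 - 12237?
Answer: 6790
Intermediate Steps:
G(q, h) = 141 (G(q, h) = -4 + 145 = 141)
z = -1627
W = 5304
W - (G(96, -14) + z) = 5304 - (141 - 1627) = 5304 - 1*(-1486) = 5304 + 1486 = 6790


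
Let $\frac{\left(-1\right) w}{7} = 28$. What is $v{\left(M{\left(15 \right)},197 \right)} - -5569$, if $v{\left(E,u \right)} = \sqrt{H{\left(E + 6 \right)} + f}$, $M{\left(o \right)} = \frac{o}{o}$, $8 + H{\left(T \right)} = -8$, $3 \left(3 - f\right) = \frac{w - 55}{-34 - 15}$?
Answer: $5569 + \frac{i \sqrt{6486}}{21} \approx 5569.0 + 3.835 i$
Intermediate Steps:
$w = -196$ ($w = \left(-7\right) 28 = -196$)
$f = \frac{190}{147}$ ($f = 3 - \frac{\left(-196 - 55\right) \frac{1}{-34 - 15}}{3} = 3 - \frac{\left(-251\right) \frac{1}{-49}}{3} = 3 - \frac{\left(-251\right) \left(- \frac{1}{49}\right)}{3} = 3 - \frac{251}{147} = \frac{190}{147} \approx 1.2925$)
$H{\left(T \right)} = -16$ ($H{\left(T \right)} = -8 - 8 = -16$)
$M{\left(o \right)} = 1$
$v{\left(E,u \right)} = \frac{i \sqrt{6486}}{21}$ ($v{\left(E,u \right)} = \sqrt{-16 + \frac{190}{147}} = \sqrt{- \frac{2162}{147}} = \frac{i \sqrt{6486}}{21}$)
$v{\left(M{\left(15 \right)},197 \right)} - -5569 = \frac{i \sqrt{6486}}{21} - -5569 = \frac{i \sqrt{6486}}{21} + 5569 = 5569 + \frac{i \sqrt{6486}}{21}$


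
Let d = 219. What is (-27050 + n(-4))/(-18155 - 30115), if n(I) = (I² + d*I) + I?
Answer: 13957/24135 ≈ 0.57829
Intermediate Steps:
n(I) = I² + 220*I (n(I) = (I² + 219*I) + I = I² + 220*I)
(-27050 + n(-4))/(-18155 - 30115) = (-27050 - 4*(220 - 4))/(-18155 - 30115) = (-27050 - 4*216)/(-48270) = (-27050 - 864)*(-1/48270) = -27914*(-1/48270) = 13957/24135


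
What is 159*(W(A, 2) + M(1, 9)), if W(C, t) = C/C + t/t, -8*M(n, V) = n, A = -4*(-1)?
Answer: 2385/8 ≈ 298.13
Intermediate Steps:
A = 4
M(n, V) = -n/8
W(C, t) = 2 (W(C, t) = 1 + 1 = 2)
159*(W(A, 2) + M(1, 9)) = 159*(2 - ⅛*1) = 159*(2 - ⅛) = 159*(15/8) = 2385/8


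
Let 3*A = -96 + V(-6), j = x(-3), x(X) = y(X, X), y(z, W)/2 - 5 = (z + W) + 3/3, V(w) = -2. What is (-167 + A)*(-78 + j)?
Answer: 15574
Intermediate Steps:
y(z, W) = 12 + 2*W + 2*z (y(z, W) = 10 + 2*((z + W) + 3/3) = 10 + 2*((W + z) + 3*(1/3)) = 10 + 2*((W + z) + 1) = 10 + 2*(1 + W + z) = 10 + (2 + 2*W + 2*z) = 12 + 2*W + 2*z)
x(X) = 12 + 4*X (x(X) = 12 + 2*X + 2*X = 12 + 4*X)
j = 0 (j = 12 + 4*(-3) = 12 - 12 = 0)
A = -98/3 (A = (-96 - 2)/3 = (1/3)*(-98) = -98/3 ≈ -32.667)
(-167 + A)*(-78 + j) = (-167 - 98/3)*(-78 + 0) = -599/3*(-78) = 15574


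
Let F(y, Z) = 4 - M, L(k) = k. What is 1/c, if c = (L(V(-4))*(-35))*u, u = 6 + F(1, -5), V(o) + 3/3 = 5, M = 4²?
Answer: 1/840 ≈ 0.0011905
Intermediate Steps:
M = 16
V(o) = 4 (V(o) = -1 + 5 = 4)
F(y, Z) = -12 (F(y, Z) = 4 - 1*16 = 4 - 16 = -12)
u = -6 (u = 6 - 12 = -6)
c = 840 (c = (4*(-35))*(-6) = -140*(-6) = 840)
1/c = 1/840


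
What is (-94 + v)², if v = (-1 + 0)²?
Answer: 8649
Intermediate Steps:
v = 1 (v = (-1)² = 1)
(-94 + v)² = (-94 + 1)² = (-93)² = 8649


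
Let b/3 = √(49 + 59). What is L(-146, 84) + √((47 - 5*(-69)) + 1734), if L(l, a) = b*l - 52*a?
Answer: -4368 + √2126 - 2628*√3 ≈ -8873.7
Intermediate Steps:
b = 18*√3 (b = 3*√(49 + 59) = 3*√108 = 3*(6*√3) = 18*√3 ≈ 31.177)
L(l, a) = -52*a + 18*l*√3 (L(l, a) = (18*√3)*l - 52*a = 18*l*√3 - 52*a = -52*a + 18*l*√3)
L(-146, 84) + √((47 - 5*(-69)) + 1734) = (-52*84 + 18*(-146)*√3) + √((47 - 5*(-69)) + 1734) = (-4368 - 2628*√3) + √((47 + 345) + 1734) = (-4368 - 2628*√3) + √(392 + 1734) = (-4368 - 2628*√3) + √2126 = -4368 + √2126 - 2628*√3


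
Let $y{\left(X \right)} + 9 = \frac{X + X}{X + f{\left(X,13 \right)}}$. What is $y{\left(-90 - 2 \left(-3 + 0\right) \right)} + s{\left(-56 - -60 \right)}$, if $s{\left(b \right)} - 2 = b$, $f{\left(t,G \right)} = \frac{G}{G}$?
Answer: $- \frac{81}{83} \approx -0.9759$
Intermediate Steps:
$f{\left(t,G \right)} = 1$
$s{\left(b \right)} = 2 + b$
$y{\left(X \right)} = -9 + \frac{2 X}{1 + X}$ ($y{\left(X \right)} = -9 + \frac{X + X}{X + 1} = -9 + \frac{2 X}{1 + X}$)
$y{\left(-90 - 2 \left(-3 + 0\right) \right)} + s{\left(-56 - -60 \right)} = \frac{-9 - 7 \left(-90 - 2 \left(-3 + 0\right)\right)}{1 - \left(90 + 2 \left(-3 + 0\right)\right)} + \left(2 - -4\right) = \frac{-9 - 7 \left(-90 - -6\right)}{1 - 84} + \left(2 + \left(-56 + 60\right)\right) = \frac{-9 - 7 \left(-90 + 6\right)}{1 + \left(-90 + 6\right)} + \left(2 + 4\right) = \frac{-9 - -588}{1 - 84} + 6 = \frac{-9 + 588}{-83} + 6 = \left(- \frac{1}{83}\right) 579 + 6 = - \frac{579}{83} + 6 = - \frac{81}{83}$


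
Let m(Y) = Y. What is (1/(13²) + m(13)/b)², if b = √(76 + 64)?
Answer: 4826949/3998540 + √35/455 ≈ 1.2202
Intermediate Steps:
b = 2*√35 (b = √140 = 2*√35 ≈ 11.832)
(1/(13²) + m(13)/b)² = (1/(13²) + 13/((2*√35)))² = (1/169 + 13*(√35/70))² = (1/169 + 13*√35/70)²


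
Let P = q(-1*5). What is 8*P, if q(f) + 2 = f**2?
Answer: 184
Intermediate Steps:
q(f) = -2 + f**2
P = 23 (P = -2 + (-1*5)**2 = -2 + (-5)**2 = -2 + 25 = 23)
8*P = 8*23 = 184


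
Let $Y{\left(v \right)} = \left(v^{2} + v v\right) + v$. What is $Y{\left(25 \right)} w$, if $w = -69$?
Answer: $-87975$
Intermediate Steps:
$Y{\left(v \right)} = v + 2 v^{2}$ ($Y{\left(v \right)} = \left(v^{2} + v^{2}\right) + v = 2 v^{2} + v = v + 2 v^{2}$)
$Y{\left(25 \right)} w = 25 \left(1 + 2 \cdot 25\right) \left(-69\right) = 25 \left(1 + 50\right) \left(-69\right) = 25 \cdot 51 \left(-69\right) = 1275 \left(-69\right) = -87975$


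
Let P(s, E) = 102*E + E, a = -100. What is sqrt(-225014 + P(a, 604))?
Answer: I*sqrt(162802) ≈ 403.49*I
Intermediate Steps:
P(s, E) = 103*E
sqrt(-225014 + P(a, 604)) = sqrt(-225014 + 103*604) = sqrt(-225014 + 62212) = sqrt(-162802) = I*sqrt(162802)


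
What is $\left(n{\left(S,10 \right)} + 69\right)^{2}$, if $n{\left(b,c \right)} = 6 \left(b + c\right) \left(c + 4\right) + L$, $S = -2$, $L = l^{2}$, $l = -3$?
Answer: $562500$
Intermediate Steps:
$L = 9$ ($L = \left(-3\right)^{2} = 9$)
$n{\left(b,c \right)} = 9 + 6 \left(4 + c\right) \left(b + c\right)$ ($n{\left(b,c \right)} = 6 \left(b + c\right) \left(c + 4\right) + 9 = 6 \left(b + c\right) \left(4 + c\right) + 9 = 6 \left(4 + c\right) \left(b + c\right) + 9 = 9 + 6 \left(4 + c\right) \left(b + c\right)$)
$\left(n{\left(S,10 \right)} + 69\right)^{2} = \left(\left(9 + 6 \cdot 10^{2} + 24 \left(-2\right) + 24 \cdot 10 + 6 \left(-2\right) 10\right) + 69\right)^{2} = \left(\left(9 + 6 \cdot 100 - 48 + 240 - 120\right) + 69\right)^{2} = \left(\left(9 + 600 - 48 + 240 - 120\right) + 69\right)^{2} = \left(681 + 69\right)^{2} = 750^{2} = 562500$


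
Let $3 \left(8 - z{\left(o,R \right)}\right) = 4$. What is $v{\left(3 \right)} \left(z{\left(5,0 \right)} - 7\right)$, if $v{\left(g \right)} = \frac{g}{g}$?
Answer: $- \frac{1}{3} \approx -0.33333$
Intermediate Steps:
$z{\left(o,R \right)} = \frac{20}{3}$ ($z{\left(o,R \right)} = 8 - \frac{4}{3} = \frac{20}{3}$)
$v{\left(g \right)} = 1$
$v{\left(3 \right)} \left(z{\left(5,0 \right)} - 7\right) = 1 \left(\frac{20}{3} - 7\right) = 1 \left(- \frac{1}{3}\right) = - \frac{1}{3}$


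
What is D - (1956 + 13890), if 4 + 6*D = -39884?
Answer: -22494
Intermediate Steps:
D = -6648 (D = -⅔ + (⅙)*(-39884) = -⅔ - 19942/3 = -6648)
D - (1956 + 13890) = -6648 - (1956 + 13890) = -6648 - 1*15846 = -6648 - 15846 = -22494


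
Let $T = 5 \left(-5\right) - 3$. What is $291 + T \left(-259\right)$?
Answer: $7543$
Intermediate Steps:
$T = -28$ ($T = -25 - 3 = -28$)
$291 + T \left(-259\right) = 291 - -7252 = 291 + 7252 = 7543$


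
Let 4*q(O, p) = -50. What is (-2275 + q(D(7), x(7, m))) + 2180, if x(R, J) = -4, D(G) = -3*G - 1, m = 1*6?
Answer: -215/2 ≈ -107.50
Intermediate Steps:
m = 6
D(G) = -1 - 3*G
q(O, p) = -25/2 (q(O, p) = (1/4)*(-50) = -25/2)
(-2275 + q(D(7), x(7, m))) + 2180 = (-2275 - 25/2) + 2180 = -4575/2 + 2180 = -215/2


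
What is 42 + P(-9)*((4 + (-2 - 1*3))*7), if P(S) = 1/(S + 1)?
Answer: 343/8 ≈ 42.875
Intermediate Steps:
P(S) = 1/(1 + S)
42 + P(-9)*((4 + (-2 - 1*3))*7) = 42 + ((4 + (-2 - 1*3))*7)/(1 - 9) = 42 + ((4 + (-2 - 3))*7)/(-8) = 42 - (4 - 5)*7/8 = 42 - (-1)*7/8 = 42 - 1/8*(-7) = 42 + 7/8 = 343/8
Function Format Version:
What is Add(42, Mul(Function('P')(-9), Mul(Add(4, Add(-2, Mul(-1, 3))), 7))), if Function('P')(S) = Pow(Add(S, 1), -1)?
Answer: Rational(343, 8) ≈ 42.875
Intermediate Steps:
Function('P')(S) = Pow(Add(1, S), -1)
Add(42, Mul(Function('P')(-9), Mul(Add(4, Add(-2, Mul(-1, 3))), 7))) = Add(42, Mul(Pow(Add(1, -9), -1), Mul(Add(4, Add(-2, Mul(-1, 3))), 7))) = Add(42, Mul(Pow(-8, -1), Mul(Add(4, Add(-2, -3)), 7))) = Add(42, Mul(Rational(-1, 8), Mul(Add(4, -5), 7))) = Add(42, Mul(Rational(-1, 8), Mul(-1, 7))) = Add(42, Mul(Rational(-1, 8), -7)) = Add(42, Rational(7, 8)) = Rational(343, 8)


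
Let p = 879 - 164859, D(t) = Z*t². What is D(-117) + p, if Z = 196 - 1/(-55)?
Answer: 138562209/55 ≈ 2.5193e+6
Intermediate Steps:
Z = 10781/55 (Z = 196 - 1*(-1/55) = 196 + 1/55 = 10781/55 ≈ 196.02)
D(t) = 10781*t²/55
p = -163980
D(-117) + p = (10781/55)*(-117)² - 163980 = (10781/55)*13689 - 163980 = 147581109/55 - 163980 = 138562209/55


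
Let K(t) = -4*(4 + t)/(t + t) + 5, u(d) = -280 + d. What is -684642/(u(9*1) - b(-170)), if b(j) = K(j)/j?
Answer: 9893076900/3915691 ≈ 2526.5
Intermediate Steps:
K(t) = 5 - 2*(4 + t)/t (K(t) = -4*(4 + t)/(2*t) + 5 = -4*(4 + t)*1/(2*t) + 5 = -2*(4 + t)/t + 5 = 5 - 2*(4 + t)/t)
b(j) = (3 - 8/j)/j
-684642/(u(9*1) - b(-170)) = -684642/((-280 + 9*1) - (-8 + 3*(-170))/(-170)²) = -684642/((-280 + 9) - (-8 - 510)/28900) = -684642/(-271 - (-518)/28900) = -684642/(-271 - 1*(-259/14450)) = -684642/(-271 + 259/14450) = -684642/(-3915691/14450) = -684642*(-14450/3915691) = 9893076900/3915691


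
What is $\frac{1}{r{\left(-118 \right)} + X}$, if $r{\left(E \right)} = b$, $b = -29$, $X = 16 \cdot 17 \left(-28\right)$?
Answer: $- \frac{1}{7645} \approx -0.0001308$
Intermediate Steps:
$X = -7616$ ($X = 272 \left(-28\right) = -7616$)
$r{\left(E \right)} = -29$
$\frac{1}{r{\left(-118 \right)} + X} = \frac{1}{-29 - 7616} = \frac{1}{-7645} = - \frac{1}{7645}$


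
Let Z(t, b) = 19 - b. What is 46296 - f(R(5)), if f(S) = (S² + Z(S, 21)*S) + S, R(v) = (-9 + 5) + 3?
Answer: 46294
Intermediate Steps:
R(v) = -1 (R(v) = -4 + 3 = -1)
f(S) = S² - S (f(S) = (S² + (19 - 1*21)*S) + S = (S² + (19 - 21)*S) + S = (S² - 2*S) + S = S² - S)
46296 - f(R(5)) = 46296 - (-1)*(-1 - 1) = 46296 - (-1)*(-2) = 46296 - 1*2 = 46296 - 2 = 46294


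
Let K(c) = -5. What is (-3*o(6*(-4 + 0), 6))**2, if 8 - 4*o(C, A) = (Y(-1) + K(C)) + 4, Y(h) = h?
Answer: 225/4 ≈ 56.250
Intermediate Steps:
o(C, A) = 5/2 (o(C, A) = 2 - ((-1 - 5) + 4)/4 = 2 - (-6 + 4)/4 = 2 - 1/4*(-2) = 2 + 1/2 = 5/2)
(-3*o(6*(-4 + 0), 6))**2 = (-3*5/2)**2 = (-15/2)**2 = 225/4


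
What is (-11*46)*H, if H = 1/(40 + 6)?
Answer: -11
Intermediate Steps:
H = 1/46 ≈ 0.021739
(-11*46)*H = -11*46*(1/46) = -506*1/46 = -11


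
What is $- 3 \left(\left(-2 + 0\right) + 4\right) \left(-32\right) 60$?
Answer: $11520$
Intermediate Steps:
$- 3 \left(\left(-2 + 0\right) + 4\right) \left(-32\right) 60 = - 3 \left(-2 + 4\right) \left(-32\right) 60 = \left(-3\right) 2 \left(-32\right) 60 = \left(-6\right) \left(-32\right) 60 = 192 \cdot 60 = 11520$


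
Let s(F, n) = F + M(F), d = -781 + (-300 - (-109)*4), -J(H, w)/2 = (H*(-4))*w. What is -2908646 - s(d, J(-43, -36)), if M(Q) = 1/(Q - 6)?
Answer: -1893108650/651 ≈ -2.9080e+6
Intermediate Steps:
J(H, w) = 8*H*w (J(H, w) = -2*H*(-4)*w = -2*(-4*H)*w = -(-8)*H*w = 8*H*w)
M(Q) = 1/(-6 + Q)
d = -645 (d = -781 + (-300 - 1*(-436)) = -781 + (-300 + 436) = -781 + 136 = -645)
s(F, n) = F + 1/(-6 + F)
-2908646 - s(d, J(-43, -36)) = -2908646 - (1 - 645*(-6 - 645))/(-6 - 645) = -2908646 - (1 - 645*(-651))/(-651) = -2908646 - (-1)*(1 + 419895)/651 = -2908646 - (-1)*419896/651 = -2908646 - 1*(-419896/651) = -2908646 + 419896/651 = -1893108650/651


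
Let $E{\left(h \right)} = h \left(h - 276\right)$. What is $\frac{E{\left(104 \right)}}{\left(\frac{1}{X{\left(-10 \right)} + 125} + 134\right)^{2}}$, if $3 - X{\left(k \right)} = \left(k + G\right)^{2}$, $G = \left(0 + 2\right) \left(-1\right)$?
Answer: $- \frac{4579328}{4592449} \approx -0.99714$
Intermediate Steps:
$G = -2$ ($G = 2 \left(-1\right) = -2$)
$E{\left(h \right)} = h \left(-276 + h\right)$
$X{\left(k \right)} = 3 - \left(-2 + k\right)^{2}$ ($X{\left(k \right)} = 3 - \left(k - 2\right)^{2} = 3 - \left(-2 + k\right)^{2}$)
$\frac{E{\left(104 \right)}}{\left(\frac{1}{X{\left(-10 \right)} + 125} + 134\right)^{2}} = \frac{104 \left(-276 + 104\right)}{\left(\frac{1}{\left(3 - \left(-2 - 10\right)^{2}\right) + 125} + 134\right)^{2}} = \frac{104 \left(-172\right)}{\left(\frac{1}{\left(3 - \left(-12\right)^{2}\right) + 125} + 134\right)^{2}} = - \frac{17888}{\left(\frac{1}{\left(3 - 144\right) + 125} + 134\right)^{2}} = - \frac{17888}{\left(\frac{1}{-141 + 125} + 134\right)^{2}} = - \frac{17888}{\left(\frac{1}{-16} + 134\right)^{2}} = - \frac{17888}{\left(- \frac{1}{16} + 134\right)^{2}} = - \frac{17888}{\left(\frac{2143}{16}\right)^{2}} = - \frac{17888}{\frac{4592449}{256}} = \left(-17888\right) \frac{256}{4592449} = - \frac{4579328}{4592449}$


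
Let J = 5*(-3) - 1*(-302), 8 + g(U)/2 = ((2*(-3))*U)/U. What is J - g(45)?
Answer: 315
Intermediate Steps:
g(U) = -28 (g(U) = -16 + 2*(((2*(-3))*U)/U) = -16 + 2*((-6*U)/U) = -16 + 2*(-6) = -16 - 12 = -28)
J = 287 (J = -15 + 302 = 287)
J - g(45) = 287 - 1*(-28) = 287 + 28 = 315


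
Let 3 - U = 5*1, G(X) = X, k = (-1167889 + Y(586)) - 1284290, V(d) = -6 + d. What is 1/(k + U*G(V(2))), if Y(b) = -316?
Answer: -1/2452487 ≈ -4.0775e-7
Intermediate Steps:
k = -2452495 (k = (-1167889 - 316) - 1284290 = -1168205 - 1284290 = -2452495)
U = -2 (U = 3 - 5 = -2)
1/(k + U*G(V(2))) = 1/(-2452495 - 2*(-6 + 2)) = 1/(-2452495 - 2*(-4)) = 1/(-2452495 + 8) = 1/(-2452487) = -1/2452487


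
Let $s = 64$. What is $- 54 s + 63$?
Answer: $-3393$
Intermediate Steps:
$- 54 s + 63 = \left(-54\right) 64 + 63 = -3456 + 63 = -3393$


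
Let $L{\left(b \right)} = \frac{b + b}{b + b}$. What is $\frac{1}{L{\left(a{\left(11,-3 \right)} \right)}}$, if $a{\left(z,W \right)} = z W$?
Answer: $1$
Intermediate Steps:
$a{\left(z,W \right)} = W z$
$L{\left(b \right)} = 1$ ($L{\left(b \right)} = \frac{2 b}{2 b} = 2 b \frac{1}{2 b} = 1$)
$\frac{1}{L{\left(a{\left(11,-3 \right)} \right)}} = 1^{-1} = 1$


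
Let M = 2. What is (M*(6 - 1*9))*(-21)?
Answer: 126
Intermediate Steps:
(M*(6 - 1*9))*(-21) = (2*(6 - 1*9))*(-21) = (2*(6 - 9))*(-21) = (2*(-3))*(-21) = -6*(-21) = 126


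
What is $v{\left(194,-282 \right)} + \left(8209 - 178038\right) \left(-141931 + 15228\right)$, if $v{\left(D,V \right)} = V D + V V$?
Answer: $21517868603$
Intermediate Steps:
$v{\left(D,V \right)} = V^{2} + D V$ ($v{\left(D,V \right)} = D V + V^{2} = V^{2} + D V$)
$v{\left(194,-282 \right)} + \left(8209 - 178038\right) \left(-141931 + 15228\right) = - 282 \left(194 - 282\right) + \left(8209 - 178038\right) \left(-141931 + 15228\right) = \left(-282\right) \left(-88\right) - -21517843787 = 24816 + 21517843787 = 21517868603$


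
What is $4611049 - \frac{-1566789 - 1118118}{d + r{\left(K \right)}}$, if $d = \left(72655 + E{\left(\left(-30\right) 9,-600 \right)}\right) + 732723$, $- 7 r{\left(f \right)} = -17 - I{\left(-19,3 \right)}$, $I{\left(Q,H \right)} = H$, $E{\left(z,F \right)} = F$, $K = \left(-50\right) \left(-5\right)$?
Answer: $\frac{68179019843}{14786} \approx 4.6111 \cdot 10^{6}$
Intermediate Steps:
$K = 250$
$r{\left(f \right)} = \frac{20}{7}$ ($r{\left(f \right)} = - \frac{-17 - 3}{7} = \left(- \frac{1}{7}\right) \left(-20\right) = \frac{20}{7}$)
$d = 804778$ ($d = \left(72655 - 600\right) + 732723 = 72055 + 732723 = 804778$)
$4611049 - \frac{-1566789 - 1118118}{d + r{\left(K \right)}} = 4611049 - \frac{-1566789 - 1118118}{804778 + \frac{20}{7}} = 4611049 - - \frac{2684907}{\frac{5633466}{7}} = 4611049 - \left(-2684907\right) \frac{7}{5633466} = 4611049 - - \frac{49329}{14786} = 4611049 + \frac{49329}{14786} = \frac{68179019843}{14786}$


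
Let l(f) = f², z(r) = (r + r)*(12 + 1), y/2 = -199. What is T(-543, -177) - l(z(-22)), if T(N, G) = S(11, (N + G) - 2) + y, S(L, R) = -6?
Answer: -327588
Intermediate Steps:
y = -398 (y = 2*(-199) = -398)
z(r) = 26*r (z(r) = (2*r)*13 = 26*r)
T(N, G) = -404 (T(N, G) = -6 - 398 = -404)
T(-543, -177) - l(z(-22)) = -404 - (26*(-22))² = -404 - 1*(-572)² = -404 - 1*327184 = -404 - 327184 = -327588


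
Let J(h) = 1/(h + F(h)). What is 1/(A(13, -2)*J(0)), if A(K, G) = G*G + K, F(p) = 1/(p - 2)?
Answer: -1/34 ≈ -0.029412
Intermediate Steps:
F(p) = 1/(-2 + p)
J(h) = 1/(h + 1/(-2 + h))
A(K, G) = K + G² (A(K, G) = G² + K = K + G²)
1/(A(13, -2)*J(0)) = 1/((13 + (-2)²)*((-2 + 0)/(1 + 0*(-2 + 0)))) = 1/((13 + 4)*(-2/(1 + 0*(-2)))) = 1/(17*(-2/(1 + 0))) = 1/(17*(-2/1)) = 1/(17*(1*(-2))) = 1/(17*(-2)) = 1/(-34) = -1/34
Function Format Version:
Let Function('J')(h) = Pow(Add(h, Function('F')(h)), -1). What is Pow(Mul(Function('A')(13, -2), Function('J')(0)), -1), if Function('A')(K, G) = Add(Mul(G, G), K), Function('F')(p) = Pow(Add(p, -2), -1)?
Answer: Rational(-1, 34) ≈ -0.029412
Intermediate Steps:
Function('F')(p) = Pow(Add(-2, p), -1)
Function('J')(h) = Pow(Add(h, Pow(Add(-2, h), -1)), -1)
Function('A')(K, G) = Add(K, Pow(G, 2)) (Function('A')(K, G) = Add(Pow(G, 2), K) = Add(K, Pow(G, 2)))
Pow(Mul(Function('A')(13, -2), Function('J')(0)), -1) = Pow(Mul(Add(13, Pow(-2, 2)), Mul(Pow(Add(1, Mul(0, Add(-2, 0))), -1), Add(-2, 0))), -1) = Pow(Mul(Add(13, 4), Mul(Pow(Add(1, Mul(0, -2)), -1), -2)), -1) = Pow(Mul(17, Mul(Pow(Add(1, 0), -1), -2)), -1) = Pow(Mul(17, Mul(Pow(1, -1), -2)), -1) = Pow(Mul(17, Mul(1, -2)), -1) = Pow(Mul(17, -2), -1) = Pow(-34, -1) = Rational(-1, 34)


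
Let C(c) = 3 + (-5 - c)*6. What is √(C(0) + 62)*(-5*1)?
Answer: -5*√35 ≈ -29.580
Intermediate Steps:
C(c) = -27 - 6*c (C(c) = 3 + (-30 - 6*c) = -27 - 6*c)
√(C(0) + 62)*(-5*1) = √((-27 - 6*0) + 62)*(-5*1) = √((-27 + 0) + 62)*(-5) = √(-27 + 62)*(-5) = √35*(-5) = -5*√35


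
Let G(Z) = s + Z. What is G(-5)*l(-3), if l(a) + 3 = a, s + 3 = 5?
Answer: 18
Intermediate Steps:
s = 2 (s = -3 + 5 = 2)
G(Z) = 2 + Z
l(a) = -3 + a
G(-5)*l(-3) = (2 - 5)*(-3 - 3) = -3*(-6) = 18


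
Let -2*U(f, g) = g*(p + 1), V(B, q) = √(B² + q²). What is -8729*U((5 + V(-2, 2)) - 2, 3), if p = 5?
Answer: 78561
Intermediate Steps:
U(f, g) = -3*g (U(f, g) = -g*(5 + 1)/2 = -g*6/2 = -3*g)
-8729*U((5 + V(-2, 2)) - 2, 3) = -(-26187)*3 = -8729*(-9) = 78561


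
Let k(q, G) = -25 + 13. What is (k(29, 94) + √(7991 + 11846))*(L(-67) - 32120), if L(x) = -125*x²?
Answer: 7118940 - 593245*√19837 ≈ -7.6436e+7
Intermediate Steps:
k(q, G) = -12
(k(29, 94) + √(7991 + 11846))*(L(-67) - 32120) = (-12 + √(7991 + 11846))*(-125*(-67)² - 32120) = (-12 + √19837)*(-125*4489 - 32120) = (-12 + √19837)*(-561125 - 32120) = (-12 + √19837)*(-593245) = 7118940 - 593245*√19837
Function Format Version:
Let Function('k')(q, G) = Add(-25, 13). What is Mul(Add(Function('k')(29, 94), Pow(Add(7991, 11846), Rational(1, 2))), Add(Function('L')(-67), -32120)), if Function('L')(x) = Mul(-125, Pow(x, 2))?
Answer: Add(7118940, Mul(-593245, Pow(19837, Rational(1, 2)))) ≈ -7.6436e+7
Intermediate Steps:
Function('k')(q, G) = -12
Mul(Add(Function('k')(29, 94), Pow(Add(7991, 11846), Rational(1, 2))), Add(Function('L')(-67), -32120)) = Mul(Add(-12, Pow(Add(7991, 11846), Rational(1, 2))), Add(Mul(-125, Pow(-67, 2)), -32120)) = Mul(Add(-12, Pow(19837, Rational(1, 2))), Add(Mul(-125, 4489), -32120)) = Mul(Add(-12, Pow(19837, Rational(1, 2))), Add(-561125, -32120)) = Mul(Add(-12, Pow(19837, Rational(1, 2))), -593245) = Add(7118940, Mul(-593245, Pow(19837, Rational(1, 2))))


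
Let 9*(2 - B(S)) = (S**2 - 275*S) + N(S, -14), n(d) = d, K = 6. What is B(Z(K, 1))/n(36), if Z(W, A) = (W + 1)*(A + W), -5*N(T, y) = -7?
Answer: 55453/1620 ≈ 34.230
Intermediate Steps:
N(T, y) = 7/5 (N(T, y) = -1/5*(-7) = 7/5)
Z(W, A) = (1 + W)*(A + W)
B(S) = 83/45 - S**2/9 + 275*S/9 (B(S) = 2 - ((S**2 - 275*S) + 7/5)/9 = 2 - (7/5 + S**2 - 275*S)/9 = 2 + (-7/45 - S**2/9 + 275*S/9) = 83/45 - S**2/9 + 275*S/9)
B(Z(K, 1))/n(36) = (83/45 - (1 + 6 + 6**2 + 1*6)**2/9 + 275*(1 + 6 + 6**2 + 1*6)/9)/36 = (83/45 - (1 + 6 + 36 + 6)**2/9 + 275*(1 + 6 + 36 + 6)/9)*(1/36) = (83/45 - 1/9*49**2 + (275/9)*49)*(1/36) = (83/45 - 1/9*2401 + 13475/9)*(1/36) = (83/45 - 2401/9 + 13475/9)*(1/36) = (55453/45)*(1/36) = 55453/1620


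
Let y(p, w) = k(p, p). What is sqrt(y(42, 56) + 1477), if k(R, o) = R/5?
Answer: sqrt(37135)/5 ≈ 38.541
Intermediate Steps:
k(R, o) = R/5 (k(R, o) = R*(1/5) = R/5)
y(p, w) = p/5
sqrt(y(42, 56) + 1477) = sqrt((1/5)*42 + 1477) = sqrt(42/5 + 1477) = sqrt(7427/5) = sqrt(37135)/5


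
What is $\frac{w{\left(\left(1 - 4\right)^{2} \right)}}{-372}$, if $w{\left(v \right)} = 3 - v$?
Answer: $\frac{1}{62} \approx 0.016129$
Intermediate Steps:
$\frac{w{\left(\left(1 - 4\right)^{2} \right)}}{-372} = \frac{3 - \left(1 - 4\right)^{2}}{-372} = \left(3 - \left(-3\right)^{2}\right) \left(- \frac{1}{372}\right) = \left(3 - 9\right) \left(- \frac{1}{372}\right) = \left(-6\right) \left(- \frac{1}{372}\right) = \frac{1}{62}$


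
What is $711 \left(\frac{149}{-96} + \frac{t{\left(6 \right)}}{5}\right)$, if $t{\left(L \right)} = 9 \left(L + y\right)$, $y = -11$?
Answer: $- \frac{240081}{32} \approx -7502.5$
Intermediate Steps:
$t{\left(L \right)} = -99 + 9 L$ ($t{\left(L \right)} = 9 \left(L - 11\right) = 9 \left(-11 + L\right) = -99 + 9 L$)
$711 \left(\frac{149}{-96} + \frac{t{\left(6 \right)}}{5}\right) = 711 \left(\frac{149}{-96} + \frac{-99 + 9 \cdot 6}{5}\right) = 711 \left(149 \left(- \frac{1}{96}\right) + \left(-99 + 54\right) \frac{1}{5}\right) = 711 \left(- \frac{149}{96} - 9\right) = 711 \left(- \frac{1013}{96}\right) = - \frac{240081}{32}$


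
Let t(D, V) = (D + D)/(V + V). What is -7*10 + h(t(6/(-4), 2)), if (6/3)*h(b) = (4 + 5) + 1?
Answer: -65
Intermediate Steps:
t(D, V) = D/V (t(D, V) = (2*D)/((2*V)) = (2*D)*(1/(2*V)) = D/V)
h(b) = 5 (h(b) = ((4 + 5) + 1)/2 = (9 + 1)/2 = (½)*10 = 5)
-7*10 + h(t(6/(-4), 2)) = -7*10 + 5 = -70 + 5 = -65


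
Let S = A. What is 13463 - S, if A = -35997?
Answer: 49460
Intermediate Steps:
S = -35997
13463 - S = 13463 - 1*(-35997) = 13463 + 35997 = 49460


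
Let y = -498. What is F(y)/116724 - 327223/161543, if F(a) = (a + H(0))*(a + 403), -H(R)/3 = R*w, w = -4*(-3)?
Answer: -5092029687/3142657522 ≈ -1.6203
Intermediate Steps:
w = 12
H(R) = -36*R (H(R) = -3*R*12 = -36*R)
F(a) = a*(403 + a) (F(a) = (a - 36*0)*(a + 403) = (a + 0)*(403 + a) = a*(403 + a))
F(y)/116724 - 327223/161543 = -498*(403 - 498)/116724 - 327223/161543 = -498*(-95)*(1/116724) - 327223*1/161543 = 47310*(1/116724) - 327223/161543 = 7885/19454 - 327223/161543 = -5092029687/3142657522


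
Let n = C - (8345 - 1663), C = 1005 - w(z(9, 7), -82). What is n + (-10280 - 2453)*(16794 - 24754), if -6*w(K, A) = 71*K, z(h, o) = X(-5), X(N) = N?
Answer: 608093663/6 ≈ 1.0135e+8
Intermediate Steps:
z(h, o) = -5
w(K, A) = -71*K/6
C = 5675/6 (C = 1005 - (-71)*(-5)/6 = 1005 - 1*355/6 = 1005 - 355/6 = 5675/6 ≈ 945.83)
n = -34417/6 (n = 5675/6 - (8345 - 1663) = 5675/6 - 1*6682 = 5675/6 - 6682 = -34417/6 ≈ -5736.2)
n + (-10280 - 2453)*(16794 - 24754) = -34417/6 + (-10280 - 2453)*(16794 - 24754) = -34417/6 - 12733*(-7960) = -34417/6 + 101354680 = 608093663/6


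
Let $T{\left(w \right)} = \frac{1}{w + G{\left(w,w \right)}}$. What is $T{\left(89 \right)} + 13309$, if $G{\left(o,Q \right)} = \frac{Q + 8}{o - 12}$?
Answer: $\frac{92497627}{6950} \approx 13309.0$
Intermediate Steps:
$G{\left(o,Q \right)} = \frac{8 + Q}{-12 + o}$
$T{\left(w \right)} = \frac{1}{w + \frac{8 + w}{-12 + w}}$
$T{\left(89 \right)} + 13309 = \frac{-12 + 89}{8 + 89 + 89 \left(-12 + 89\right)} + 13309 = \frac{1}{8 + 89 + 89 \cdot 77} \cdot 77 + 13309 = \frac{1}{8 + 89 + 6853} \cdot 77 + 13309 = \frac{1}{6950} \cdot 77 + 13309 = \frac{77}{6950} + 13309 = \frac{92497627}{6950}$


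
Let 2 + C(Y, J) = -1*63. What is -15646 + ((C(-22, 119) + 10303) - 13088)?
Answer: -18496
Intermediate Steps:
C(Y, J) = -65 (C(Y, J) = -2 - 1*63 = -2 - 63 = -65)
-15646 + ((C(-22, 119) + 10303) - 13088) = -15646 + ((-65 + 10303) - 13088) = -15646 + (10238 - 13088) = -15646 - 2850 = -18496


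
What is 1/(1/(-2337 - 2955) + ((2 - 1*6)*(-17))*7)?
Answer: 5292/2518991 ≈ 0.0021008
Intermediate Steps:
1/(1/(-2337 - 2955) + ((2 - 1*6)*(-17))*7) = 1/(1/(-5292) + ((2 - 6)*(-17))*7) = 1/(-1/5292 - 4*(-17)*7) = 1/(-1/5292 + 68*7) = 1/(-1/5292 + 476) = 1/(2518991/5292) = 5292/2518991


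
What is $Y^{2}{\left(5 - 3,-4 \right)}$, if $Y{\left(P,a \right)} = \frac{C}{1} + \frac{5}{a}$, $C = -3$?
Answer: $\frac{289}{16} \approx 18.063$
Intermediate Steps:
$Y{\left(P,a \right)} = -3 + \frac{5}{a}$ ($Y{\left(P,a \right)} = - \frac{3}{1} + \frac{5}{a} = \left(-3\right) 1 + \frac{5}{a} = -3 + \frac{5}{a}$)
$Y^{2}{\left(5 - 3,-4 \right)} = \left(-3 + \frac{5}{-4}\right)^{2} = \left(-3 + 5 \left(- \frac{1}{4}\right)\right)^{2} = \left(-3 - \frac{5}{4}\right)^{2} = \left(- \frac{17}{4}\right)^{2} = \frac{289}{16}$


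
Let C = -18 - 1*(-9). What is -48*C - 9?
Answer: 423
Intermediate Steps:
C = -9 (C = -18 + 9 = -9)
-48*C - 9 = -48*(-9) - 9 = 432 - 9 = 423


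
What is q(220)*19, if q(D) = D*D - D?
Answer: 915420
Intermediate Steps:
q(D) = D² - D
q(220)*19 = (220*(-1 + 220))*19 = (220*219)*19 = 48180*19 = 915420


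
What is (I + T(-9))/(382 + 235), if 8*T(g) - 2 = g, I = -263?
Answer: -2111/4936 ≈ -0.42767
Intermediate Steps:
T(g) = 1/4 + g/8
(I + T(-9))/(382 + 235) = (-263 + (1/4 + (1/8)*(-9)))/(382 + 235) = (-263 + (1/4 - 9/8))/617 = (-263 - 7/8)*(1/617) = -2111/8*1/617 = -2111/4936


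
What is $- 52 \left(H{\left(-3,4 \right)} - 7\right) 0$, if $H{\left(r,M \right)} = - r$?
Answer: $0$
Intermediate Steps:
$- 52 \left(H{\left(-3,4 \right)} - 7\right) 0 = - 52 \left(\left(-1\right) \left(-3\right) - 7\right) 0 = - 52 \left(3 - 7\right) 0 = - 52 \left(\left(-4\right) 0\right) = \left(-52\right) 0 = 0$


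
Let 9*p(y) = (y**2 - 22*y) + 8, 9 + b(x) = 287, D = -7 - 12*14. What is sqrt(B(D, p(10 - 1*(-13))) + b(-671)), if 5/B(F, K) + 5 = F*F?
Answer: sqrt(2606486163)/3062 ≈ 16.673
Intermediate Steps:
D = -175 (D = -7 - 168 = -175)
b(x) = 278 (b(x) = -9 + 287 = 278)
p(y) = 8/9 - 22*y/9 + y**2/9 (p(y) = ((y**2 - 22*y) + 8)/9 = (8 + y**2 - 22*y)/9 = 8/9 - 22*y/9 + y**2/9)
B(F, K) = 5/(-5 + F**2) (B(F, K) = 5/(-5 + F*F) = 5/(-5 + F**2))
sqrt(B(D, p(10 - 1*(-13))) + b(-671)) = sqrt(5/(-5 + (-175)**2) + 278) = sqrt(5/(-5 + 30625) + 278) = sqrt(5/30620 + 278) = sqrt(5*(1/30620) + 278) = sqrt(1/6124 + 278) = sqrt(1702473/6124) = sqrt(2606486163)/3062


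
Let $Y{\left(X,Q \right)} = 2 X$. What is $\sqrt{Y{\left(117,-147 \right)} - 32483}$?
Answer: $i \sqrt{32249} \approx 179.58 i$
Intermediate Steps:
$\sqrt{Y{\left(117,-147 \right)} - 32483} = \sqrt{2 \cdot 117 - 32483} = \sqrt{234 - 32483} = \sqrt{-32249} = i \sqrt{32249}$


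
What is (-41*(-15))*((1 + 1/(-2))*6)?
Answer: 1845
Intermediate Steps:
(-41*(-15))*((1 + 1/(-2))*6) = 615*((1 + 1*(-1/2))*6) = 615*((1 - 1/2)*6) = 615*((1/2)*6) = 615*3 = 1845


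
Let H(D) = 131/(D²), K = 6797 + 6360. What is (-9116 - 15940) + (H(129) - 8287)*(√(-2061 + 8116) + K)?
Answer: -1814817727148/16641 - 137903836*√6055/16641 ≈ -1.0970e+8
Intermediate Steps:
K = 13157
H(D) = 131/D²
(-9116 - 15940) + (H(129) - 8287)*(√(-2061 + 8116) + K) = (-9116 - 15940) + (131/129² - 8287)*(√(-2061 + 8116) + 13157) = -25056 + (131*(1/16641) - 8287)*(√6055 + 13157) = -25056 + (131/16641 - 8287)*(13157 + √6055) = -25056 - 137903836*(13157 + √6055)/16641 = -25056 + (-1814400770252/16641 - 137903836*√6055/16641) = -1814817727148/16641 - 137903836*√6055/16641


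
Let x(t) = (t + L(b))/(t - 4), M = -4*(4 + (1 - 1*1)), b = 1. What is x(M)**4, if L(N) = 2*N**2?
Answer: 2401/10000 ≈ 0.24010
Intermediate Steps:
M = -16 (M = -4*(4 + (1 - 1)) = -4*(4 + 0) = -4*4 = -16)
x(t) = (2 + t)/(-4 + t) (x(t) = (t + 2*1**2)/(t - 4) = (t + 2*1)/(-4 + t) = (t + 2)/(-4 + t) = (2 + t)/(-4 + t))
x(M)**4 = ((2 - 16)/(-4 - 16))**4 = (-14/(-20))**4 = (-1/20*(-14))**4 = (7/10)**4 = 2401/10000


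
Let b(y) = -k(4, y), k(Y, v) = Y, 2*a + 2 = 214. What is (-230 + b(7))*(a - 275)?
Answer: 39546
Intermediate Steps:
a = 106 (a = -1 + (½)*214 = -1 + 107 = 106)
b(y) = -4 (b(y) = -1*4 = -4)
(-230 + b(7))*(a - 275) = (-230 - 4)*(106 - 275) = -234*(-169) = 39546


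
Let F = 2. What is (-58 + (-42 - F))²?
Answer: 10404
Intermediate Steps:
(-58 + (-42 - F))² = (-58 + (-42 - 1*2))² = (-58 + (-42 - 2))² = (-58 - 44)² = (-102)² = 10404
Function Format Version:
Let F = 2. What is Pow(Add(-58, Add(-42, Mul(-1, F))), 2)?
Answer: 10404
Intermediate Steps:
Pow(Add(-58, Add(-42, Mul(-1, F))), 2) = Pow(Add(-58, Add(-42, Mul(-1, 2))), 2) = Pow(Add(-58, Add(-42, -2)), 2) = Pow(Add(-58, -44), 2) = Pow(-102, 2) = 10404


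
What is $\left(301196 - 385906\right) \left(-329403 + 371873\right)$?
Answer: $-3597633700$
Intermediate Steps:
$\left(301196 - 385906\right) \left(-329403 + 371873\right) = \left(-84710\right) 42470 = -3597633700$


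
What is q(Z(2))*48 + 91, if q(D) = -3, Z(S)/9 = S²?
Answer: -53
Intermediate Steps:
Z(S) = 9*S²
q(Z(2))*48 + 91 = -3*48 + 91 = -144 + 91 = -53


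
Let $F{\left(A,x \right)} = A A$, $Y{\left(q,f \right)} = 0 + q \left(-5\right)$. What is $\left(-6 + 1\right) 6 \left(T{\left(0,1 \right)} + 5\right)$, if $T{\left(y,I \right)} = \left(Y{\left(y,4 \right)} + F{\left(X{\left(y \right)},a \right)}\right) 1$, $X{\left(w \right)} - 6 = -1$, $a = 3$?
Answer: $-900$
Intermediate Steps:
$X{\left(w \right)} = 5$ ($X{\left(w \right)} = 6 - 1 = 5$)
$Y{\left(q,f \right)} = - 5 q$ ($Y{\left(q,f \right)} = 0 - 5 q = - 5 q$)
$F{\left(A,x \right)} = A^{2}$
$T{\left(y,I \right)} = 25 - 5 y$ ($T{\left(y,I \right)} = \left(- 5 y + 5^{2}\right) 1 = \left(- 5 y + 25\right) 1 = \left(25 - 5 y\right) 1 = 25 - 5 y$)
$\left(-6 + 1\right) 6 \left(T{\left(0,1 \right)} + 5\right) = \left(-6 + 1\right) 6 \left(\left(25 - 0\right) + 5\right) = \left(-5\right) 6 \left(\left(25 + 0\right) + 5\right) = - 30 \left(25 + 5\right) = \left(-30\right) 30 = -900$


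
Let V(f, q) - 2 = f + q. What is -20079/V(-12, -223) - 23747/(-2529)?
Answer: 56312842/589257 ≈ 95.566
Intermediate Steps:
V(f, q) = 2 + f + q (V(f, q) = 2 + (f + q) = 2 + f + q)
-20079/V(-12, -223) - 23747/(-2529) = -20079/(2 - 12 - 223) - 23747/(-2529) = -20079/(-233) - 23747*(-1/2529) = -20079*(-1/233) + 23747/2529 = 20079/233 + 23747/2529 = 56312842/589257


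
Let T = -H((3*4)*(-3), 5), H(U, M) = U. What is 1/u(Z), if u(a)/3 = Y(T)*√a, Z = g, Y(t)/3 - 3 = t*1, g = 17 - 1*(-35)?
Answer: √13/9126 ≈ 0.00039509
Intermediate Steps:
g = 52 (g = 17 + 35 = 52)
T = 36 (T = -3*4*(-3) = -12*(-3) = -1*(-36) = 36)
Y(t) = 9 + 3*t (Y(t) = 9 + 3*(t*1) = 9 + 3*t)
Z = 52
u(a) = 351*√a (u(a) = 3*((9 + 3*36)*√a) = 3*((9 + 108)*√a) = 3*(117*√a) = 351*√a)
1/u(Z) = 1/(351*√52) = 1/(351*(2*√13)) = 1/(702*√13) = √13/9126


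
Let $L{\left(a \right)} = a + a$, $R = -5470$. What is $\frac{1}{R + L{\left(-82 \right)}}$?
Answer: $- \frac{1}{5634} \approx -0.00017749$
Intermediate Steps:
$L{\left(a \right)} = 2 a$
$\frac{1}{R + L{\left(-82 \right)}} = \frac{1}{-5470 + 2 \left(-82\right)} = \frac{1}{-5470 - 164} = \frac{1}{-5634} = - \frac{1}{5634}$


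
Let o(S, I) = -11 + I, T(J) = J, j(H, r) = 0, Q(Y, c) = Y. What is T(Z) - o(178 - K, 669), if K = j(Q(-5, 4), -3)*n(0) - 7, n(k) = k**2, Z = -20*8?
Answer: -818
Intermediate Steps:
Z = -160
K = -7 (K = 0*0**2 - 7 = 0*0 - 7 = 0 - 7 = -7)
T(Z) - o(178 - K, 669) = -160 - (-11 + 669) = -160 - 1*658 = -160 - 658 = -818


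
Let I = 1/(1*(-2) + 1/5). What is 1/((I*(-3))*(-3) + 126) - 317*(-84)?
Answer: 3221989/121 ≈ 26628.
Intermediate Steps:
I = -5/9 (I = 1/(-2 + 1*(⅕)) = 1/(-2 + ⅕) = 1/(-9/5) = -5/9 ≈ -0.55556)
1/((I*(-3))*(-3) + 126) - 317*(-84) = 1/(-5/9*(-3)*(-3) + 126) - 317*(-84) = 1/((5/3)*(-3) + 126) + 26628 = 1/(-5 + 126) + 26628 = 1/121 + 26628 = 3221989/121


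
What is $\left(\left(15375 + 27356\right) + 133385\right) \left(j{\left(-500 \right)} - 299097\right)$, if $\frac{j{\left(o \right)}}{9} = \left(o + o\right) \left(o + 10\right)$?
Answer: $723995792748$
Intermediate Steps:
$j{\left(o \right)} = 18 o \left(10 + o\right)$ ($j{\left(o \right)} = 9 \left(o + o\right) \left(o + 10\right) = 9 \cdot 2 o \left(10 + o\right) = 18 o \left(10 + o\right)$)
$\left(\left(15375 + 27356\right) + 133385\right) \left(j{\left(-500 \right)} - 299097\right) = \left(\left(15375 + 27356\right) + 133385\right) \left(18 \left(-500\right) \left(10 - 500\right) - 299097\right) = \left(42731 + 133385\right) \left(18 \left(-500\right) \left(-490\right) - 299097\right) = 176116 \left(4410000 - 299097\right) = 176116 \cdot 4110903 = 723995792748$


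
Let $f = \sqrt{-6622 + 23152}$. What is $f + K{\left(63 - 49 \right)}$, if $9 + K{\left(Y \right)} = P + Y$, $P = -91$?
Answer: $-86 + \sqrt{16530} \approx 42.569$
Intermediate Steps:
$f = \sqrt{16530} \approx 128.57$
$K{\left(Y \right)} = -100 + Y$ ($K{\left(Y \right)} = -9 + \left(-91 + Y\right) = -100 + Y$)
$f + K{\left(63 - 49 \right)} = \sqrt{16530} + \left(-100 + \left(63 - 49\right)\right) = \sqrt{16530} + \left(-100 + 14\right) = \sqrt{16530} - 86 = -86 + \sqrt{16530}$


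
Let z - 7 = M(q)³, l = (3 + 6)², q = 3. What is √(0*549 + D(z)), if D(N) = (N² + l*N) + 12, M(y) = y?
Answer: √3922 ≈ 62.626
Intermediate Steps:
l = 81 (l = 9² = 81)
z = 34 (z = 7 + 3³ = 7 + 27 = 34)
D(N) = 12 + N² + 81*N (D(N) = (N² + 81*N) + 12 = 12 + N² + 81*N)
√(0*549 + D(z)) = √(0*549 + (12 + 34² + 81*34)) = √(0 + (12 + 1156 + 2754)) = √(0 + 3922) = √3922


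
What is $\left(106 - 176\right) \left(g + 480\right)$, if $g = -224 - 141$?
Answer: $-8050$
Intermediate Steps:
$g = -365$ ($g = -224 - 141 = -365$)
$\left(106 - 176\right) \left(g + 480\right) = \left(106 - 176\right) \left(-365 + 480\right) = \left(-70\right) 115 = -8050$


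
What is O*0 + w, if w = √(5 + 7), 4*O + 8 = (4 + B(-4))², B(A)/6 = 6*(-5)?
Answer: 2*√3 ≈ 3.4641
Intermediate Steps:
B(A) = -180 (B(A) = 6*(6*(-5)) = 6*(-30) = -180)
O = 7742 (O = -2 + (4 - 180)²/4 = -2 + (¼)*(-176)² = -2 + (¼)*30976 = -2 + 7744 = 7742)
w = 2*√3 (w = √12 = 2*√3 ≈ 3.4641)
O*0 + w = 7742*0 + 2*√3 = 0 + 2*√3 = 2*√3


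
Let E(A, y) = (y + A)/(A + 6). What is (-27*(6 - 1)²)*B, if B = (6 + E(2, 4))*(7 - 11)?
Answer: 18225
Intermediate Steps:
E(A, y) = (A + y)/(6 + A)
B = -27 (B = (6 + (2 + 4)/(6 + 2))*(7 - 11) = (6 + 6/8)*(-4) = (6 + (⅛)*6)*(-4) = (6 + ¾)*(-4) = (27/4)*(-4) = -27)
(-27*(6 - 1)²)*B = -27*(6 - 1)²*(-27) = -27*5²*(-27) = -27*25*(-27) = -675*(-27) = 18225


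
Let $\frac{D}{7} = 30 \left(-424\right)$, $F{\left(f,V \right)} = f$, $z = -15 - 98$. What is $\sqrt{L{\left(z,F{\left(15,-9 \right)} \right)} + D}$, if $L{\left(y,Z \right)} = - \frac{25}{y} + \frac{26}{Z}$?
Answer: $\frac{i \sqrt{255808530465}}{1695} \approx 298.39 i$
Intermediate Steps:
$z = -113$ ($z = -15 - 98 = -113$)
$D = -89040$ ($D = 7 \cdot 30 \left(-424\right) = 7 \left(-12720\right) = -89040$)
$\sqrt{L{\left(z,F{\left(15,-9 \right)} \right)} + D} = \sqrt{\left(- \frac{25}{-113} + \frac{26}{15}\right) - 89040} = \sqrt{\left(\left(-25\right) \left(- \frac{1}{113}\right) + 26 \cdot \frac{1}{15}\right) - 89040} = \sqrt{\left(\frac{25}{113} + \frac{26}{15}\right) - 89040} = \sqrt{\frac{3313}{1695} - 89040} = \sqrt{- \frac{150919487}{1695}} = \frac{i \sqrt{255808530465}}{1695}$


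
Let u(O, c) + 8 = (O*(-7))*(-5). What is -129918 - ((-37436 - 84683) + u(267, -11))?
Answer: -17136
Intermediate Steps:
u(O, c) = -8 + 35*O (u(O, c) = -8 + (O*(-7))*(-5) = -8 - 7*O*(-5) = -8 + 35*O)
-129918 - ((-37436 - 84683) + u(267, -11)) = -129918 - ((-37436 - 84683) + (-8 + 35*267)) = -129918 - (-122119 + (-8 + 9345)) = -129918 - (-122119 + 9337) = -129918 - 1*(-112782) = -129918 + 112782 = -17136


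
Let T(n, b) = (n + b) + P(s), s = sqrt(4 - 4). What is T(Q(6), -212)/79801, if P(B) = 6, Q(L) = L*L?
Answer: -170/79801 ≈ -0.0021303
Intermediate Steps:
s = 0 (s = sqrt(0) = 0)
Q(L) = L**2
T(n, b) = 6 + b + n (T(n, b) = (n + b) + 6 = (b + n) + 6 = 6 + b + n)
T(Q(6), -212)/79801 = (6 - 212 + 6**2)/79801 = (6 - 212 + 36)*(1/79801) = -170*1/79801 = -170/79801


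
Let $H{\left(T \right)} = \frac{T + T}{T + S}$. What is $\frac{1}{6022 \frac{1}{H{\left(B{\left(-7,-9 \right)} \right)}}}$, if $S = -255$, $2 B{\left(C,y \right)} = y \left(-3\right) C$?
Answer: $\frac{63}{701563} \approx 8.98 \cdot 10^{-5}$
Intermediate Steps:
$B{\left(C,y \right)} = - \frac{3 C y}{2}$ ($B{\left(C,y \right)} = \frac{y \left(-3\right) C}{2} = \frac{- 3 y C}{2} = \frac{\left(-3\right) C y}{2} = - \frac{3 C y}{2}$)
$H{\left(T \right)} = \frac{2 T}{-255 + T}$ ($H{\left(T \right)} = \frac{T + T}{T - 255} = \frac{2 T}{-255 + T}$)
$\frac{1}{6022 \frac{1}{H{\left(B{\left(-7,-9 \right)} \right)}}} = \frac{1}{6022 \frac{1}{2 \left(\left(- \frac{3}{2}\right) \left(-7\right) \left(-9\right)\right) \frac{1}{-255 - \left(- \frac{21}{2}\right) \left(-9\right)}}} = \frac{1}{6022 \frac{1}{2 \left(- \frac{189}{2}\right) \frac{1}{-255 - \frac{189}{2}}}} = \frac{1}{6022 \frac{1}{2 \left(- \frac{189}{2}\right) \frac{1}{- \frac{699}{2}}}} = \frac{1}{6022 \frac{1}{2 \left(- \frac{189}{2}\right) \left(- \frac{2}{699}\right)}} = \frac{1}{6022 \frac{1}{\frac{126}{233}}} = \frac{1}{6022 \cdot \frac{233}{126}} = \frac{1}{\frac{701563}{63}} = \frac{63}{701563}$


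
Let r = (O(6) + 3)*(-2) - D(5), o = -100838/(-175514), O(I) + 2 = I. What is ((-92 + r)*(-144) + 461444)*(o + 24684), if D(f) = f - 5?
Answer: 8131227901028/691 ≈ 1.1767e+10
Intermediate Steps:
O(I) = -2 + I
D(f) = -5 + f
o = 397/691 (o = -100838*(-1/175514) = 397/691 ≈ 0.57453)
r = -14 (r = ((-2 + 6) + 3)*(-2) - (-5 + 5) = (4 + 3)*(-2) - 1*0 = 7*(-2) + 0 = -14 + 0 = -14)
((-92 + r)*(-144) + 461444)*(o + 24684) = ((-92 - 14)*(-144) + 461444)*(397/691 + 24684) = (-106*(-144) + 461444)*(17057041/691) = (15264 + 461444)*(17057041/691) = 476708*(17057041/691) = 8131227901028/691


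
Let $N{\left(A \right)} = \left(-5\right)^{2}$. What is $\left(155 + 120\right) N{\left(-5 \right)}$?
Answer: $6875$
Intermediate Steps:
$N{\left(A \right)} = 25$
$\left(155 + 120\right) N{\left(-5 \right)} = \left(155 + 120\right) 25 = 275 \cdot 25 = 6875$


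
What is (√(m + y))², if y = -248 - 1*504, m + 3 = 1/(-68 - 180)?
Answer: -187241/248 ≈ -755.00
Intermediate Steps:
m = -745/248 (m = -3 + 1/(-68 - 180) = -3 + 1/(-248) = -3 - 1/248 = -745/248 ≈ -3.0040)
y = -752 (y = -248 - 504 = -752)
(√(m + y))² = (√(-745/248 - 752))² = (√(-187241/248))² = (I*√11608942/124)² = -187241/248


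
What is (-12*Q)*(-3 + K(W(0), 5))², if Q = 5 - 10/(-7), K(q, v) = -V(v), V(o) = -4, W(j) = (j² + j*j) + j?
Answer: -540/7 ≈ -77.143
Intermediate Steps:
W(j) = j + 2*j² (W(j) = (j² + j²) + j = 2*j² + j = j + 2*j²)
K(q, v) = 4 (K(q, v) = -1*(-4) = 4)
Q = 45/7 (Q = 5 - 10*(-1)/7 = 5 - 1*(-10/7) = 5 + 10/7 = 45/7 ≈ 6.4286)
(-12*Q)*(-3 + K(W(0), 5))² = (-12*45/7)*(-3 + 4)² = -540/7*1² = -540/7*1 = -540/7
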